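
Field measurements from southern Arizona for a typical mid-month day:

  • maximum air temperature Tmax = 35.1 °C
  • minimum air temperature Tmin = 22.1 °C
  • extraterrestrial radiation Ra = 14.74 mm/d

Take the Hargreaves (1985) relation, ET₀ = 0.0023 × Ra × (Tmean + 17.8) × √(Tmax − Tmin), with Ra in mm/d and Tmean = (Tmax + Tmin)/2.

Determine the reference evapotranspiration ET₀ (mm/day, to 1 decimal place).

Tmean = (35.1 + 22.1)/2 = 28.60 °C
ET₀ = 0.0023 × 14.74 × (28.60 + 17.8) × √13.0 = 0.0023 × 14.74 × 46.40 × 3.6056 = 5.6718 mm/d

5.7 mm/day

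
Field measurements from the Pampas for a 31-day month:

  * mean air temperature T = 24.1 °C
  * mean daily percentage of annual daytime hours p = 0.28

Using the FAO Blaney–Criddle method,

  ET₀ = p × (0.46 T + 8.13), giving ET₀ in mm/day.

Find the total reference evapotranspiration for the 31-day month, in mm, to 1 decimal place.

166.8 mm

ET₀ = 0.28 × (0.46 × 24.1 + 8.13) = 0.28 × 19.216 = 5.3805 mm/d
Monthly total = 5.3805 × 31 = 166.796 mm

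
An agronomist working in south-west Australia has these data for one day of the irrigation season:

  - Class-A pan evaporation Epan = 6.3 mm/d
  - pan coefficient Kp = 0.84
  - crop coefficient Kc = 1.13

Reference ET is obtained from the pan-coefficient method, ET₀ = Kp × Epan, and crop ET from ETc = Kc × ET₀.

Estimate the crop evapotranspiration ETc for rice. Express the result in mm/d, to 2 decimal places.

ET₀ = 0.84 × 6.3 = 5.2920 mm/d
ETc = Kc × ET₀ = 1.13 × 5.2920 = 5.9800 mm/d

5.98 mm/d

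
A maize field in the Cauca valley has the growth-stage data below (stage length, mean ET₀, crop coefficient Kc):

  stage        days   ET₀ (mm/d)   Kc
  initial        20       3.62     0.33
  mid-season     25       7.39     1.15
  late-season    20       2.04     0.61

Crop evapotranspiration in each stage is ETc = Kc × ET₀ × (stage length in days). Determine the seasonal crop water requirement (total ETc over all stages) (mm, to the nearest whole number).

261 mm

initial: 0.33 × 3.62 × 20 = 23.89 mm
mid-season: 1.15 × 7.39 × 25 = 212.46 mm
late-season: 0.61 × 2.04 × 20 = 24.89 mm
Seasonal total = 261.24 mm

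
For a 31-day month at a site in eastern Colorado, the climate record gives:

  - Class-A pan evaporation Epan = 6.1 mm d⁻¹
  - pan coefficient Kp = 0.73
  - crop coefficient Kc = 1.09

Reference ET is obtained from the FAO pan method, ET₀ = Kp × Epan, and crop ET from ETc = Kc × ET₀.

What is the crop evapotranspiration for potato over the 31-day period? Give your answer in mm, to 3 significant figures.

ET₀ = 0.73 × 6.1 = 4.4530 mm/d
ETc = Kc × ET₀ = 1.09 × 4.4530 = 4.8538 mm/d
Over 31 days: 4.8538 × 31 = 150.468 mm

150 mm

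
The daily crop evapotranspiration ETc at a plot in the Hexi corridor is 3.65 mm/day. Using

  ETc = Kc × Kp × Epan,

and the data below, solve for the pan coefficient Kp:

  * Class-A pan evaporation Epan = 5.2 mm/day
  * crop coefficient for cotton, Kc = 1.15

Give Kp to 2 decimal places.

0.61

ETc = Kc × Kp × Epan  ⇒  Kp = ETc / (Kc × Epan)
Kp = 3.65 / (1.15 × 5.2) = 3.65 / 5.980 = 0.6104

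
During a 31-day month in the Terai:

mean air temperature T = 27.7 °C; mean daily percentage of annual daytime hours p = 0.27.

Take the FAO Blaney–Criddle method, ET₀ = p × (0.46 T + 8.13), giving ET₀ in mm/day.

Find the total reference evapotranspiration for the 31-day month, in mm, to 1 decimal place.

ET₀ = 0.27 × (0.46 × 27.7 + 8.13) = 0.27 × 20.872 = 5.6354 mm/d
Monthly total = 5.6354 × 31 = 174.697 mm

174.7 mm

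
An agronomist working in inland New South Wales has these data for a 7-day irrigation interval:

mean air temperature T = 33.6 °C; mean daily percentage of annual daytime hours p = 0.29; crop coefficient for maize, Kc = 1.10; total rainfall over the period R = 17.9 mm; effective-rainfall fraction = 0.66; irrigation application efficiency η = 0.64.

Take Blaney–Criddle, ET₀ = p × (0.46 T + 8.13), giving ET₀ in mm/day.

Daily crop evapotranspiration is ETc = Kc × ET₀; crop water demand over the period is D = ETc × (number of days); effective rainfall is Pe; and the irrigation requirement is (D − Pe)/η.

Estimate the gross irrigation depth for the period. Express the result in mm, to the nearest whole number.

ET₀ = 0.29 × (0.46 × 33.6 + 8.13) = 0.29 × 23.586 = 6.8399 mm/d
ETc = Kc × ET₀ = 1.10 × 6.8399 = 7.5239 mm/d
Crop demand D = ETc × 7 d = 7.5239 × 7 = 52.667 mm
Pe = 0.66 × 17.9 = 11.814 mm
D − Pe = 52.667 − 11.814 = 40.853 mm
Gross irrigation = 40.853 / 0.64 = 63.833 mm

64 mm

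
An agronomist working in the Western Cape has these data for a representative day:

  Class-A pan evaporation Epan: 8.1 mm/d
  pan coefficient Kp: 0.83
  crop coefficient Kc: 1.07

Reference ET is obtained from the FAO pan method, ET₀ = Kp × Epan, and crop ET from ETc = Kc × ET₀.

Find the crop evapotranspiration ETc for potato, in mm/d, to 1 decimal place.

7.2 mm/d

ET₀ = 0.83 × 8.1 = 6.7230 mm/d
ETc = Kc × ET₀ = 1.07 × 6.7230 = 7.1936 mm/d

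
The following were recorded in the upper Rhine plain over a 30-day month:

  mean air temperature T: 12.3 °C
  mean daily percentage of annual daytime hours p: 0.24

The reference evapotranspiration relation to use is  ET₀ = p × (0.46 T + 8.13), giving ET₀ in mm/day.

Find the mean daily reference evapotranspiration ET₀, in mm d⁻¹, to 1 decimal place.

ET₀ = 0.24 × (0.46 × 12.3 + 8.13) = 0.24 × 13.788 = 3.3091 mm/d

3.3 mm d⁻¹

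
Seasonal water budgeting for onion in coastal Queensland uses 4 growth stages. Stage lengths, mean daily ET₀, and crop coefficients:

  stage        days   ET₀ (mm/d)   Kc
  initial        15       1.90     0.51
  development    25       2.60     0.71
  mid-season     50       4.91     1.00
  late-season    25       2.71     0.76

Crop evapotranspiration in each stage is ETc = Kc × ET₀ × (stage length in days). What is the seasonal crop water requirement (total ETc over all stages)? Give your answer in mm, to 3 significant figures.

initial: 0.51 × 1.90 × 15 = 14.54 mm
development: 0.71 × 2.60 × 25 = 46.15 mm
mid-season: 1.00 × 4.91 × 50 = 245.50 mm
late-season: 0.76 × 2.71 × 25 = 51.49 mm
Seasonal total = 357.68 mm

358 mm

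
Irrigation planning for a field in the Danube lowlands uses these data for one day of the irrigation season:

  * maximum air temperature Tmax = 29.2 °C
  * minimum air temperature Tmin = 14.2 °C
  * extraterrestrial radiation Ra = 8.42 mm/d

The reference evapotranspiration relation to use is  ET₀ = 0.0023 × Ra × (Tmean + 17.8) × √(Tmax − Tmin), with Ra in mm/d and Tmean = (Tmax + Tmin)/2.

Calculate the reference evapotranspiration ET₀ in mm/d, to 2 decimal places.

Tmean = (29.2 + 14.2)/2 = 21.70 °C
ET₀ = 0.0023 × 8.42 × (21.70 + 17.8) × √15.0 = 0.0023 × 8.42 × 39.50 × 3.8730 = 2.9627 mm/d

2.96 mm/d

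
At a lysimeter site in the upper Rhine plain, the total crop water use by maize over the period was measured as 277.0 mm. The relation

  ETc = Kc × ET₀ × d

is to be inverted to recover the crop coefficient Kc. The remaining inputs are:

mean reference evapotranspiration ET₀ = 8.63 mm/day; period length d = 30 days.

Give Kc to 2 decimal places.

ETc = Kc × ET₀ × d  ⇒  Kc = ETc / (ET₀ × d)
Kc = 277.0 / (8.63 × 30) = 277.0 / 258.90 = 1.0699

1.07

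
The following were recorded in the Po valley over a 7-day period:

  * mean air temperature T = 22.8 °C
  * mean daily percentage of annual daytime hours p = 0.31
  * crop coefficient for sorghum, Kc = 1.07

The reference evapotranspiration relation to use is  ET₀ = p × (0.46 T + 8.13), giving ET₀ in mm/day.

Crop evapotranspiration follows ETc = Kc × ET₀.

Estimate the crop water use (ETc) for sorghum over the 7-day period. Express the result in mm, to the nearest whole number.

ET₀ = 0.31 × (0.46 × 22.8 + 8.13) = 0.31 × 18.618 = 5.7716 mm/d
ETc = Kc × ET₀ = 1.07 × 5.7716 = 6.1756 mm/d
Over 7 days: 6.1756 × 7 = 43.229 mm

43 mm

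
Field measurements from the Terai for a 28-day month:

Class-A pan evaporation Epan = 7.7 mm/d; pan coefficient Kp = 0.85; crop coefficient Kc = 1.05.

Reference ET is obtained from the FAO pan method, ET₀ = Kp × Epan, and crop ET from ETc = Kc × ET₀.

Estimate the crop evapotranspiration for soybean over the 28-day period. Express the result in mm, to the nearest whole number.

192 mm

ET₀ = 0.85 × 7.7 = 6.5450 mm/d
ETc = Kc × ET₀ = 1.05 × 6.5450 = 6.8723 mm/d
Over 28 days: 6.8723 × 28 = 192.424 mm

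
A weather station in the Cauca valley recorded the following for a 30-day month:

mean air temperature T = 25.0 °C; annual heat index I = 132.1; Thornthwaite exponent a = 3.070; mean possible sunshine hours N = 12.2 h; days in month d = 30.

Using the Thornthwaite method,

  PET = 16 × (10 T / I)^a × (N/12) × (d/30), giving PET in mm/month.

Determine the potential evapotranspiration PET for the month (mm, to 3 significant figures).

10T/I = 10 × 25.0 / 132.1 = 1.8925
(10T/I)^a = 1.8925^3.070 = 7.0876
Uncorrected PET = 16 × 7.0876 = 113.402 mm
Correction = (N/12)(d/30) = (12.2/12)(30/30) = 1.0167
PET = 113.402 × 1.0167 = 115.296 mm/month

115 mm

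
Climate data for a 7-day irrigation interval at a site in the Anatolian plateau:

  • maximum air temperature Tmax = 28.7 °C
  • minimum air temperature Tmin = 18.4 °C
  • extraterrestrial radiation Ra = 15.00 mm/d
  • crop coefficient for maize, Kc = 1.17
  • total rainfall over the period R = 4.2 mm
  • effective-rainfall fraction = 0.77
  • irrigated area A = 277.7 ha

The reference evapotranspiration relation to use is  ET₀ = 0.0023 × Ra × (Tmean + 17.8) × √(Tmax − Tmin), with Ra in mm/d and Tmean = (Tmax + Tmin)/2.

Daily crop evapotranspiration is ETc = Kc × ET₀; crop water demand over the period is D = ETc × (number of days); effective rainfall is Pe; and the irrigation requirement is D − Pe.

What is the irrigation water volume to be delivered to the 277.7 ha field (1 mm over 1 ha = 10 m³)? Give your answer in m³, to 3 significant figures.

95100 m³

Tmean = (28.7 + 18.4)/2 = 23.55 °C
ET₀ = 0.0023 × 15.00 × (23.55 + 17.8) × √10.3 = 0.0023 × 15.00 × 41.35 × 3.2094 = 4.5784 mm/d
ETc = Kc × ET₀ = 1.17 × 4.5784 = 5.3567 mm/d
Crop demand D = ETc × 7 d = 5.3567 × 7 = 37.497 mm
Pe = 0.77 × 4.2 = 3.234 mm
D − Pe = 37.497 − 3.234 = 34.263 mm
Volume = 34.263 mm × 277.7 ha × 10 = 95148.4 m³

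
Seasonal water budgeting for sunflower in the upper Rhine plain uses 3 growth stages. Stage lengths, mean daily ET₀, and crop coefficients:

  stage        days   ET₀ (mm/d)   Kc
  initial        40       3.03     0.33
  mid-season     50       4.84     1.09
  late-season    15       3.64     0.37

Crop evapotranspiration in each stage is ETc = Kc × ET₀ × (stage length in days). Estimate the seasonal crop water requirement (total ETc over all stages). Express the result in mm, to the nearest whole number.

324 mm

initial: 0.33 × 3.03 × 40 = 40.00 mm
mid-season: 1.09 × 4.84 × 50 = 263.78 mm
late-season: 0.37 × 3.64 × 15 = 20.20 mm
Seasonal total = 323.98 mm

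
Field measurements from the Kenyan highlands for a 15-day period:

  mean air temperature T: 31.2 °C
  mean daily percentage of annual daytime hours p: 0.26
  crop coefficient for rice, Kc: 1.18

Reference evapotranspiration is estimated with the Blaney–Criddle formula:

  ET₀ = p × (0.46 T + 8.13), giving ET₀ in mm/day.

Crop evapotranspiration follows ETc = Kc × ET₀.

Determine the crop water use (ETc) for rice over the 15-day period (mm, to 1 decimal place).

ET₀ = 0.26 × (0.46 × 31.2 + 8.13) = 0.26 × 22.482 = 5.8453 mm/d
ETc = Kc × ET₀ = 1.18 × 5.8453 = 6.8975 mm/d
Over 15 days: 6.8975 × 15 = 103.463 mm

103.5 mm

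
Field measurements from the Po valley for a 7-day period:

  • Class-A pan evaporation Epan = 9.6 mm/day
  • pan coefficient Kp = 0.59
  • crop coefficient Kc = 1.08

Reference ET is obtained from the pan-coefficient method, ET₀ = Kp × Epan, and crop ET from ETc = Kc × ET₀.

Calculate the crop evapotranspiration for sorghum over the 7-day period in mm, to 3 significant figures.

42.8 mm

ET₀ = 0.59 × 9.6 = 5.6640 mm/d
ETc = Kc × ET₀ = 1.08 × 5.6640 = 6.1171 mm/d
Over 7 days: 6.1171 × 7 = 42.820 mm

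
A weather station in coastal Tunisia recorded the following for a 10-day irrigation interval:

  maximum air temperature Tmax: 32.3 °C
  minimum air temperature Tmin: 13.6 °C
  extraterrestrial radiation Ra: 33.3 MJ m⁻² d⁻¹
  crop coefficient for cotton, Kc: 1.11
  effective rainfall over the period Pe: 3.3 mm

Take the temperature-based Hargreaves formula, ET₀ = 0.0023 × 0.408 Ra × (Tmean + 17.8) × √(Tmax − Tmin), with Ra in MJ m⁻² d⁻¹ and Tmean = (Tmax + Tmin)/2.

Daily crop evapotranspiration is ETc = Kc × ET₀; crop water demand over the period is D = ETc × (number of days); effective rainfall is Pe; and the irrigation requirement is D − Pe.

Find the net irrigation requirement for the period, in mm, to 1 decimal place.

57.8 mm

Tmean = (32.3 + 13.6)/2 = 22.95 °C
0.408 Ra = 0.408 × 33.3 = 13.5864 mm/d equivalent
ET₀ = 0.0023 × 13.5864 × (22.95 + 17.8) × √18.7 = 0.0023 × 13.5864 × 40.75 × 4.3243 = 5.5065 mm/d
ETc = Kc × ET₀ = 1.11 × 5.5065 = 6.1122 mm/d
Crop demand D = ETc × 10 d = 6.1122 × 10 = 61.122 mm
D − Pe = 61.122 − 3.3 = 57.822 mm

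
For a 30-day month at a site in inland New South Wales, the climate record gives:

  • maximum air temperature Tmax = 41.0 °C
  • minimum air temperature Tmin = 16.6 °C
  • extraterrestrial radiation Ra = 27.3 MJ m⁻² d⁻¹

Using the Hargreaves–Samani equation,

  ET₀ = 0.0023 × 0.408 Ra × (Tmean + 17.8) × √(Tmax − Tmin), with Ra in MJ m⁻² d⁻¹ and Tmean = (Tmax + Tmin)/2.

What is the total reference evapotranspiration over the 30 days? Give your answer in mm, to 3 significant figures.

Tmean = (41.0 + 16.6)/2 = 28.80 °C
0.408 Ra = 0.408 × 27.3 = 11.1384 mm/d equivalent
ET₀ = 0.0023 × 11.1384 × (28.80 + 17.8) × √24.4 = 0.0023 × 11.1384 × 46.60 × 4.9396 = 5.8970 mm/d
Over 30 days: 5.8970 × 30 = 176.910 mm

177 mm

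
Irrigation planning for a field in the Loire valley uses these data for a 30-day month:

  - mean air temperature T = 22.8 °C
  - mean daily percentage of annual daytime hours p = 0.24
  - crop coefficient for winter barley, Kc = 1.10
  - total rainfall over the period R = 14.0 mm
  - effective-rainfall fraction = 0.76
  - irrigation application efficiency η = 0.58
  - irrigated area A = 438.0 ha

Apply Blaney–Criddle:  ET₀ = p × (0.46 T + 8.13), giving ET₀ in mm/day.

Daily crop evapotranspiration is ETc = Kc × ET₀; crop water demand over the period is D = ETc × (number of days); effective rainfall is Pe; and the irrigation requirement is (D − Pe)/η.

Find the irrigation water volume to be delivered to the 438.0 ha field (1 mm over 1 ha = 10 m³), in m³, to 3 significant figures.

ET₀ = 0.24 × (0.46 × 22.8 + 8.13) = 0.24 × 18.618 = 4.4683 mm/d
ETc = Kc × ET₀ = 1.10 × 4.4683 = 4.9151 mm/d
Crop demand D = ETc × 30 d = 4.9151 × 30 = 147.453 mm
Pe = 0.76 × 14.0 = 10.640 mm
D − Pe = 147.453 − 10.640 = 136.813 mm
Gross irrigation = 136.813 / 0.58 = 235.884 mm
Volume = 235.884 mm × 438.0 ha × 10 = 1033171.9 m³

1030000 m³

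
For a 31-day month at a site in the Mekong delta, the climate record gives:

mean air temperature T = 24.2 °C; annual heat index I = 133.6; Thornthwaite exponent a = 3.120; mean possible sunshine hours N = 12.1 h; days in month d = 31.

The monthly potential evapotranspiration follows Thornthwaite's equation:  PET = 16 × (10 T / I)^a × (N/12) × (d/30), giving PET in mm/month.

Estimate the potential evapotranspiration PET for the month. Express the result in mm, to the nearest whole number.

10T/I = 10 × 24.2 / 133.6 = 1.8114
(10T/I)^a = 1.8114^3.120 = 6.3827
Uncorrected PET = 16 × 6.3827 = 102.123 mm
Correction = (N/12)(d/30) = (12.1/12)(31/30) = 1.0419
PET = 102.123 × 1.0419 = 106.402 mm/month

106 mm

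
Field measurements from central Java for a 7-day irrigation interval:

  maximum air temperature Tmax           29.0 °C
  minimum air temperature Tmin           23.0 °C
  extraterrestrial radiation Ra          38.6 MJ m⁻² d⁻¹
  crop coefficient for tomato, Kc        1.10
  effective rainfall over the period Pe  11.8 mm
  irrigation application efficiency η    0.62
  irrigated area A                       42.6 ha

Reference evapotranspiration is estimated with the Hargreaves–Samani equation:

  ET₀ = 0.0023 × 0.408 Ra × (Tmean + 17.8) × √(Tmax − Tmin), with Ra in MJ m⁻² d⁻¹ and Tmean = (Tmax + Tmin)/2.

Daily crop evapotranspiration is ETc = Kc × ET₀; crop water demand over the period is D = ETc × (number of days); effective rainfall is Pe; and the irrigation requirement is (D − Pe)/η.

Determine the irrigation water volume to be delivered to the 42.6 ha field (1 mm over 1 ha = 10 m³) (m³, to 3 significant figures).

12500 m³

Tmean = (29.0 + 23.0)/2 = 26.00 °C
0.408 Ra = 0.408 × 38.6 = 15.7488 mm/d equivalent
ET₀ = 0.0023 × 15.7488 × (26.00 + 17.8) × √6.0 = 0.0023 × 15.7488 × 43.80 × 2.4495 = 3.8862 mm/d
ETc = Kc × ET₀ = 1.10 × 3.8862 = 4.2748 mm/d
Crop demand D = ETc × 7 d = 4.2748 × 7 = 29.924 mm
D − Pe = 29.924 − 11.8 = 18.124 mm
Gross irrigation = 18.124 / 0.62 = 29.232 mm
Volume = 29.232 mm × 42.6 ha × 10 = 12452.8 m³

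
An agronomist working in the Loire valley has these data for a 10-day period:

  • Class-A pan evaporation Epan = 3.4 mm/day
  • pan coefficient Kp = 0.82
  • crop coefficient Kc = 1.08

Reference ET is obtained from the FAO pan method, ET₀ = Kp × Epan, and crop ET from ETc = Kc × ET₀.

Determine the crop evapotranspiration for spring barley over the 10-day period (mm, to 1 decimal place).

30.1 mm

ET₀ = 0.82 × 3.4 = 2.7880 mm/d
ETc = Kc × ET₀ = 1.08 × 2.7880 = 3.0110 mm/d
Over 10 days: 3.0110 × 10 = 30.110 mm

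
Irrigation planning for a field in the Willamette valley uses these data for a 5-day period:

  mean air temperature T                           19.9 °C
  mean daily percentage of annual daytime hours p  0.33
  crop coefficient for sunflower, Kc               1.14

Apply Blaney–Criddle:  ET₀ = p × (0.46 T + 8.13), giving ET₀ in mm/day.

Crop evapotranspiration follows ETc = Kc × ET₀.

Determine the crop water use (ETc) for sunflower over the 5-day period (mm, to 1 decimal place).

ET₀ = 0.33 × (0.46 × 19.9 + 8.13) = 0.33 × 17.284 = 5.7037 mm/d
ETc = Kc × ET₀ = 1.14 × 5.7037 = 6.5022 mm/d
Over 5 days: 6.5022 × 5 = 32.511 mm

32.5 mm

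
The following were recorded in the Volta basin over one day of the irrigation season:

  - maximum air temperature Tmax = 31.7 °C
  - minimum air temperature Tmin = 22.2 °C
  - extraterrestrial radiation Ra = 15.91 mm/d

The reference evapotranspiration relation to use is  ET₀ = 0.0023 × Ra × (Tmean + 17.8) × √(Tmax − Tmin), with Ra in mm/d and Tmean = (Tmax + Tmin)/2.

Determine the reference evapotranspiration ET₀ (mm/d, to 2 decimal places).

5.05 mm/d

Tmean = (31.7 + 22.2)/2 = 26.95 °C
ET₀ = 0.0023 × 15.91 × (26.95 + 17.8) × √9.5 = 0.0023 × 15.91 × 44.75 × 3.0822 = 5.0472 mm/d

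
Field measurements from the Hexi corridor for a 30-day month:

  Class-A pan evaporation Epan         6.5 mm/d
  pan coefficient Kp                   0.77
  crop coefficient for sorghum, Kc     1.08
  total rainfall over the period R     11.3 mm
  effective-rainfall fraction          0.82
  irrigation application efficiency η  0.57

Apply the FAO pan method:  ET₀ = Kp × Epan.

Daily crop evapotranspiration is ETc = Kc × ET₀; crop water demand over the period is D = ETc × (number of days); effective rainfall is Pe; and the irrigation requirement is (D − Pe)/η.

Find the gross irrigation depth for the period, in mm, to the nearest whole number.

268 mm

ET₀ = 0.77 × 6.5 = 5.0050 mm/d
ETc = Kc × ET₀ = 1.08 × 5.0050 = 5.4054 mm/d
Crop demand D = ETc × 30 d = 5.4054 × 30 = 162.162 mm
Pe = 0.82 × 11.3 = 9.266 mm
D − Pe = 162.162 − 9.266 = 152.896 mm
Gross irrigation = 152.896 / 0.57 = 268.239 mm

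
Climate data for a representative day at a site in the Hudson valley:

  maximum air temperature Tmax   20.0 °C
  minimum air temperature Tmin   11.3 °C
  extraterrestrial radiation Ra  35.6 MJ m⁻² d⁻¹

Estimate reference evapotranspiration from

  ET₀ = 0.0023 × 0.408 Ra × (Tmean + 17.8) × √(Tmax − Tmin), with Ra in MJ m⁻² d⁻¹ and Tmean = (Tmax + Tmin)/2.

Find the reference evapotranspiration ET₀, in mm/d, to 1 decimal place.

Tmean = (20.0 + 11.3)/2 = 15.65 °C
0.408 Ra = 0.408 × 35.6 = 14.5248 mm/d equivalent
ET₀ = 0.0023 × 14.5248 × (15.65 + 17.8) × √8.7 = 0.0023 × 14.5248 × 33.45 × 2.9496 = 3.2961 mm/d

3.3 mm/d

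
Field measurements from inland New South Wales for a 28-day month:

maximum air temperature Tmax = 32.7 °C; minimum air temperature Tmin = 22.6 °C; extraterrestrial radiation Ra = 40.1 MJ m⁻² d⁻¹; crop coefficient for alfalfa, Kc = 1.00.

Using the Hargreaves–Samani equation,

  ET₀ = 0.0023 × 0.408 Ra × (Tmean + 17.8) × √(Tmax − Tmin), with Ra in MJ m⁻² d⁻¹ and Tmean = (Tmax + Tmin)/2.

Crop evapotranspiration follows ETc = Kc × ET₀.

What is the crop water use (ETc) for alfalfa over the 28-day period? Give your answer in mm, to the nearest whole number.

152 mm

Tmean = (32.7 + 22.6)/2 = 27.65 °C
0.408 Ra = 0.408 × 40.1 = 16.3608 mm/d equivalent
ET₀ = 0.0023 × 16.3608 × (27.65 + 17.8) × √10.1 = 0.0023 × 16.3608 × 45.45 × 3.1780 = 5.4353 mm/d
ETc = Kc × ET₀ = 1.00 × 5.4353 = 5.4353 mm/d
Over 28 days: 5.4353 × 28 = 152.188 mm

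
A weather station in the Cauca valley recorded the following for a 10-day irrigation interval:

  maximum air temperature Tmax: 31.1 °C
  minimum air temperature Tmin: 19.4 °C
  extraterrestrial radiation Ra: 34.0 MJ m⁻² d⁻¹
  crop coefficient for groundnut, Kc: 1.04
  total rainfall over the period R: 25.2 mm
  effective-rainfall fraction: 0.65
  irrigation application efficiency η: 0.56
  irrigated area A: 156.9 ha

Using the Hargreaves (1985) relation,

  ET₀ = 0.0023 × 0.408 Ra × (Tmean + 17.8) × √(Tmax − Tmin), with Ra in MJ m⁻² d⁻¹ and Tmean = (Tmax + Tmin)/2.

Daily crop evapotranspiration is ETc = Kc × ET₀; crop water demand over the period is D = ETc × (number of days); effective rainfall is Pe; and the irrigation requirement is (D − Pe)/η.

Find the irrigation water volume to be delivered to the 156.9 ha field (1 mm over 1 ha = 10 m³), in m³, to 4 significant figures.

Tmean = (31.1 + 19.4)/2 = 25.25 °C
0.408 Ra = 0.408 × 34.0 = 13.8720 mm/d equivalent
ET₀ = 0.0023 × 13.8720 × (25.25 + 17.8) × √11.7 = 0.0023 × 13.8720 × 43.05 × 3.4205 = 4.6982 mm/d
ETc = Kc × ET₀ = 1.04 × 4.6982 = 4.8861 mm/d
Crop demand D = ETc × 10 d = 4.8861 × 10 = 48.861 mm
Pe = 0.65 × 25.2 = 16.380 mm
D − Pe = 48.861 − 16.380 = 32.481 mm
Gross irrigation = 32.481 / 0.56 = 58.002 mm
Volume = 58.002 mm × 156.9 ha × 10 = 91005.1 m³

91010 m³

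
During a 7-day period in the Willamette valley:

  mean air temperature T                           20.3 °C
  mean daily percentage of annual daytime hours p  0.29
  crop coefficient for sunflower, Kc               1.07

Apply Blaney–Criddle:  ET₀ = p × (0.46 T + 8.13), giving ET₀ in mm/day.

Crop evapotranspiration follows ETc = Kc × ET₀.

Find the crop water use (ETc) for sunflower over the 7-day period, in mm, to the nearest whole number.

38 mm

ET₀ = 0.29 × (0.46 × 20.3 + 8.13) = 0.29 × 17.468 = 5.0657 mm/d
ETc = Kc × ET₀ = 1.07 × 5.0657 = 5.4203 mm/d
Over 7 days: 5.4203 × 7 = 37.942 mm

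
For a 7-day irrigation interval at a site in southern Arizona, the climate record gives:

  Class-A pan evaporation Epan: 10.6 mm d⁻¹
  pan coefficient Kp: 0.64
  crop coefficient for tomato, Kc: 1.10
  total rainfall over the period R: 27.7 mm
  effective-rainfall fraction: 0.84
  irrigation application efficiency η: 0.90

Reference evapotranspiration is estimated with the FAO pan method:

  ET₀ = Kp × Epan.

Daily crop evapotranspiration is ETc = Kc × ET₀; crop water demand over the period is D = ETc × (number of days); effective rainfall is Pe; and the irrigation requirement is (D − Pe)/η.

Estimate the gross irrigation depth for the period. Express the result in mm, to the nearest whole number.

32 mm

ET₀ = 0.64 × 10.6 = 6.7840 mm/d
ETc = Kc × ET₀ = 1.10 × 6.7840 = 7.4624 mm/d
Crop demand D = ETc × 7 d = 7.4624 × 7 = 52.237 mm
Pe = 0.84 × 27.7 = 23.268 mm
D − Pe = 52.237 − 23.268 = 28.969 mm
Gross irrigation = 28.969 / 0.90 = 32.188 mm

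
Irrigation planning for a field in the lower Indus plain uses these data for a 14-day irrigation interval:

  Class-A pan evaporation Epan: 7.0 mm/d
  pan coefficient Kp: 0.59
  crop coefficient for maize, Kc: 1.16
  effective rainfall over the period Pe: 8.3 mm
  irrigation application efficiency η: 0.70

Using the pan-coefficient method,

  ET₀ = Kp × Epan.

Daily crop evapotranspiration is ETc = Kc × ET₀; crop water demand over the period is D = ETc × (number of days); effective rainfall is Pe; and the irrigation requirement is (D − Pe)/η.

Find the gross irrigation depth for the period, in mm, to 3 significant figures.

ET₀ = 0.59 × 7.0 = 4.1300 mm/d
ETc = Kc × ET₀ = 1.16 × 4.1300 = 4.7908 mm/d
Crop demand D = ETc × 14 d = 4.7908 × 14 = 67.071 mm
D − Pe = 67.071 − 8.3 = 58.771 mm
Gross irrigation = 58.771 / 0.70 = 83.959 mm

84.0 mm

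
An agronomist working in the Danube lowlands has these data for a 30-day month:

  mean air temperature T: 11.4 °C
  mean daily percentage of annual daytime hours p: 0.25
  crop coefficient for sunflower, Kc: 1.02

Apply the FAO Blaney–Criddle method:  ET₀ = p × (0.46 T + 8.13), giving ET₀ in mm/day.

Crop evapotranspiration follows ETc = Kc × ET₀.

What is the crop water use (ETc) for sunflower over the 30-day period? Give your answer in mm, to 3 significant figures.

102 mm

ET₀ = 0.25 × (0.46 × 11.4 + 8.13) = 0.25 × 13.374 = 3.3435 mm/d
ETc = Kc × ET₀ = 1.02 × 3.3435 = 3.4104 mm/d
Over 30 days: 3.4104 × 30 = 102.312 mm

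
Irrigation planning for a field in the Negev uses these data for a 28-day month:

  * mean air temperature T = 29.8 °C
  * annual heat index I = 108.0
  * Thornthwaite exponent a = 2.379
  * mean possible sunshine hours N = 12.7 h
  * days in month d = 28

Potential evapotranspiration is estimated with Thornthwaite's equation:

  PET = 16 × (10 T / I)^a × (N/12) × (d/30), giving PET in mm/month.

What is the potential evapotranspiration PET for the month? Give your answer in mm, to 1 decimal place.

10T/I = 10 × 29.8 / 108.0 = 2.7593
(10T/I)^a = 2.7593^2.379 = 11.1856
Uncorrected PET = 16 × 11.1856 = 178.970 mm
Correction = (N/12)(d/30) = (12.7/12)(28/30) = 0.9878
PET = 178.970 × 0.9878 = 176.787 mm/month

176.8 mm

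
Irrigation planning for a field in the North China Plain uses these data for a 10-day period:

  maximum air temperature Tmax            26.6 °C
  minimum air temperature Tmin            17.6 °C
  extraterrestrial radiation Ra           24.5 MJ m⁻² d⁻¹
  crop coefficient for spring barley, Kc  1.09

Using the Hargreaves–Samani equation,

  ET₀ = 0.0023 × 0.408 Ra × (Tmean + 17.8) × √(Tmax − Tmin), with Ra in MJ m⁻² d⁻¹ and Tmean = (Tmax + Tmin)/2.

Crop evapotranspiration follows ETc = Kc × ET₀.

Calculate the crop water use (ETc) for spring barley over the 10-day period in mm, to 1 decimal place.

30.0 mm

Tmean = (26.6 + 17.6)/2 = 22.10 °C
0.408 Ra = 0.408 × 24.5 = 9.9960 mm/d equivalent
ET₀ = 0.0023 × 9.9960 × (22.10 + 17.8) × √9.0 = 0.0023 × 9.9960 × 39.90 × 3.0000 = 2.7520 mm/d
ETc = Kc × ET₀ = 1.09 × 2.7520 = 2.9997 mm/d
Over 10 days: 2.9997 × 10 = 29.997 mm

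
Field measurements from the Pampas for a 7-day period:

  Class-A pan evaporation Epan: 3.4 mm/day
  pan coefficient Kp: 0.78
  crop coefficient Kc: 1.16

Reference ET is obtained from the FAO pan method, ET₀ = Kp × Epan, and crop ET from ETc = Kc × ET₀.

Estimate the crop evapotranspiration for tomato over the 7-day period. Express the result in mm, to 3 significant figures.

ET₀ = 0.78 × 3.4 = 2.6520 mm/d
ETc = Kc × ET₀ = 1.16 × 2.6520 = 3.0763 mm/d
Over 7 days: 3.0763 × 7 = 21.534 mm

21.5 mm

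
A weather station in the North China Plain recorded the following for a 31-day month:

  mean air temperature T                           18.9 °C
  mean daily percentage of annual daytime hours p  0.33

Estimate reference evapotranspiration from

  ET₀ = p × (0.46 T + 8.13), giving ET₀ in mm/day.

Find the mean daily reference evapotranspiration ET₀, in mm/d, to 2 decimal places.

5.55 mm/d

ET₀ = 0.33 × (0.46 × 18.9 + 8.13) = 0.33 × 16.824 = 5.5519 mm/d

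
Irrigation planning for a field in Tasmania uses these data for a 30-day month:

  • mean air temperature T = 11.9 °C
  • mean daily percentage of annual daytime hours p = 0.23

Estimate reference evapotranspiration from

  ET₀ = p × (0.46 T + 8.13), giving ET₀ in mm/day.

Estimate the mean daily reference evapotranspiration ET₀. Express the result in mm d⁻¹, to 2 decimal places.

3.13 mm d⁻¹

ET₀ = 0.23 × (0.46 × 11.9 + 8.13) = 0.23 × 13.604 = 3.1289 mm/d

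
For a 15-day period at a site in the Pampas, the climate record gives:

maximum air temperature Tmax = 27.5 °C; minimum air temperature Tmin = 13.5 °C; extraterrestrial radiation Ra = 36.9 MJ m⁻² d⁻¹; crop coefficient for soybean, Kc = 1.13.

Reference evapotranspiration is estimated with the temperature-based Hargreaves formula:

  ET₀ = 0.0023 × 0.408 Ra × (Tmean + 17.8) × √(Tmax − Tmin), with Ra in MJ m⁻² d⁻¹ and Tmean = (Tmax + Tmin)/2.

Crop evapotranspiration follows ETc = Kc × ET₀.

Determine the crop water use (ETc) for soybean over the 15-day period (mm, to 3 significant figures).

84.1 mm

Tmean = (27.5 + 13.5)/2 = 20.50 °C
0.408 Ra = 0.408 × 36.9 = 15.0552 mm/d equivalent
ET₀ = 0.0023 × 15.0552 × (20.50 + 17.8) × √14.0 = 0.0023 × 15.0552 × 38.30 × 3.7417 = 4.9623 mm/d
ETc = Kc × ET₀ = 1.13 × 4.9623 = 5.6074 mm/d
Over 15 days: 5.6074 × 15 = 84.111 mm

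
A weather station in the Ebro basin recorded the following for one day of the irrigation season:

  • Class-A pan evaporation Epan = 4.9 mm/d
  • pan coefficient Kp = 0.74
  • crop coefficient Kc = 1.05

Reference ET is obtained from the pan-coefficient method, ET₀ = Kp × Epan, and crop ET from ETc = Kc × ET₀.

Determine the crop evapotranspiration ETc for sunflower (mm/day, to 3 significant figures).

3.81 mm/day

ET₀ = 0.74 × 4.9 = 3.6260 mm/d
ETc = Kc × ET₀ = 1.05 × 3.6260 = 3.8073 mm/d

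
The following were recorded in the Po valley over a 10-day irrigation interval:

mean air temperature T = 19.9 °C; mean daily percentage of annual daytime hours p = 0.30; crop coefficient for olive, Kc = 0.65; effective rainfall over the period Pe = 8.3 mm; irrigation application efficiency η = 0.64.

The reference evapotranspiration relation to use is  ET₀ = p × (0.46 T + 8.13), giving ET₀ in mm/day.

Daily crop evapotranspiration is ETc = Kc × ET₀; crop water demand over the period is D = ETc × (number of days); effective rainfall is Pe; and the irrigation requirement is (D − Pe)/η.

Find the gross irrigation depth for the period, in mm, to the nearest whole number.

ET₀ = 0.30 × (0.46 × 19.9 + 8.13) = 0.30 × 17.284 = 5.1852 mm/d
ETc = Kc × ET₀ = 0.65 × 5.1852 = 3.3704 mm/d
Crop demand D = ETc × 10 d = 3.3704 × 10 = 33.704 mm
D − Pe = 33.704 − 8.3 = 25.404 mm
Gross irrigation = 25.404 / 0.64 = 39.694 mm

40 mm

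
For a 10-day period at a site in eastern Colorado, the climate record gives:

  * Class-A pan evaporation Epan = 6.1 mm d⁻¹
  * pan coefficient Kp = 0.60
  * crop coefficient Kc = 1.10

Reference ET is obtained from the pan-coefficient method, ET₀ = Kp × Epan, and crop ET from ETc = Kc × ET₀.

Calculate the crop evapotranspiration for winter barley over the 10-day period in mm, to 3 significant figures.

ET₀ = 0.60 × 6.1 = 3.6600 mm/d
ETc = Kc × ET₀ = 1.10 × 3.6600 = 4.0260 mm/d
Over 10 days: 4.0260 × 10 = 40.260 mm

40.3 mm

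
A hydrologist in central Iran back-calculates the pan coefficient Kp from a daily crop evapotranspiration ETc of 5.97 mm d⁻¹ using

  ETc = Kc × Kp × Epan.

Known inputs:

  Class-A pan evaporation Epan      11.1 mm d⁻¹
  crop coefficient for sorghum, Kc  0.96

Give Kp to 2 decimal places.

0.56

ETc = Kc × Kp × Epan  ⇒  Kp = ETc / (Kc × Epan)
Kp = 5.97 / (0.96 × 11.1) = 5.97 / 10.656 = 0.5602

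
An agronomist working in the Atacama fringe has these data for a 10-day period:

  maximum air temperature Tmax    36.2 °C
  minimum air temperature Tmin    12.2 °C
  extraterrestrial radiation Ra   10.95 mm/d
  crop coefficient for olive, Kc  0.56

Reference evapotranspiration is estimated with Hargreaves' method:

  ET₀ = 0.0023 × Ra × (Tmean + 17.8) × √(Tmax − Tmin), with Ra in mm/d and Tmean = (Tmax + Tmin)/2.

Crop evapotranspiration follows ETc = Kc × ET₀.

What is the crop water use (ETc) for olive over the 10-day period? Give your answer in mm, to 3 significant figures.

29.0 mm

Tmean = (36.2 + 12.2)/2 = 24.20 °C
ET₀ = 0.0023 × 10.95 × (24.20 + 17.8) × √24.0 = 0.0023 × 10.95 × 42.00 × 4.8990 = 5.1820 mm/d
ETc = Kc × ET₀ = 0.56 × 5.1820 = 2.9019 mm/d
Over 10 days: 2.9019 × 10 = 29.019 mm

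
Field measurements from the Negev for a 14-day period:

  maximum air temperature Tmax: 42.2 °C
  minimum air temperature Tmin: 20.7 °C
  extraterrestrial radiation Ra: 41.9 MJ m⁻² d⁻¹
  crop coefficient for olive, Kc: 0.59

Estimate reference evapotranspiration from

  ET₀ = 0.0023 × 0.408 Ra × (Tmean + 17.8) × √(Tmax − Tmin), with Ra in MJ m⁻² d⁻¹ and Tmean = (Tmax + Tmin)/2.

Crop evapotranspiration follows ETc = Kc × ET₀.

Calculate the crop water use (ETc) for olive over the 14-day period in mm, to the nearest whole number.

Tmean = (42.2 + 20.7)/2 = 31.45 °C
0.408 Ra = 0.408 × 41.9 = 17.0952 mm/d equivalent
ET₀ = 0.0023 × 17.0952 × (31.45 + 17.8) × √21.5 = 0.0023 × 17.0952 × 49.25 × 4.6368 = 8.9790 mm/d
ETc = Kc × ET₀ = 0.59 × 8.9790 = 5.2976 mm/d
Over 14 days: 5.2976 × 14 = 74.166 mm

74 mm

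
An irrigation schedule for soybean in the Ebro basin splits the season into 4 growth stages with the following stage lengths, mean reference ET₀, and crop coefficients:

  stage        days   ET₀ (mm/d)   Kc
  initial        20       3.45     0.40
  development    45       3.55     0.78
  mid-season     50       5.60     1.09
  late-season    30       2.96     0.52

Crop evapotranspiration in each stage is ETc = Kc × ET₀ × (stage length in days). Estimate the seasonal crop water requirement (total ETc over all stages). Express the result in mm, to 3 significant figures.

504 mm

initial: 0.40 × 3.45 × 20 = 27.60 mm
development: 0.78 × 3.55 × 45 = 124.61 mm
mid-season: 1.09 × 5.60 × 50 = 305.20 mm
late-season: 0.52 × 2.96 × 30 = 46.18 mm
Seasonal total = 503.59 mm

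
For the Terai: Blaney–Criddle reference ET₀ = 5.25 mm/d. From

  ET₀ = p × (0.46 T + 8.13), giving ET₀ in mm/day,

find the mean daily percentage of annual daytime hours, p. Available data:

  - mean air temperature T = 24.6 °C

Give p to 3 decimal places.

p = ET₀ / (0.46 T + 8.13) = 5.25 / (0.46 × 24.6 + 8.13) = 5.25 / 19.446 = 0.2700

0.270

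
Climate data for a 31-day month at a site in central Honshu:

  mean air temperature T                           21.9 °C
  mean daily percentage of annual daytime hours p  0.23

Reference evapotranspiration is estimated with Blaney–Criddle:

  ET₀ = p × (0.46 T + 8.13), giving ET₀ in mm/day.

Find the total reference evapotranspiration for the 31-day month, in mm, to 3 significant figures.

130 mm

ET₀ = 0.23 × (0.46 × 21.9 + 8.13) = 0.23 × 18.204 = 4.1869 mm/d
Monthly total = 4.1869 × 31 = 129.794 mm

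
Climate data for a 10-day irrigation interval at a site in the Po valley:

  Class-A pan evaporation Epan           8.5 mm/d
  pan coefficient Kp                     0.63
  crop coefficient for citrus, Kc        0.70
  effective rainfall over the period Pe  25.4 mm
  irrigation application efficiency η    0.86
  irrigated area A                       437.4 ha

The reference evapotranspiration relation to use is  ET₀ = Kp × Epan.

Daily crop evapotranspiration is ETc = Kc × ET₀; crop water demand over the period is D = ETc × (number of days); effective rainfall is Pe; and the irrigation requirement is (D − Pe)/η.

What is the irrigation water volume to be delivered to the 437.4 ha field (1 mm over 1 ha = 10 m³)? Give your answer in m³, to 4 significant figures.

ET₀ = 0.63 × 8.5 = 5.3550 mm/d
ETc = Kc × ET₀ = 0.70 × 5.3550 = 3.7485 mm/d
Crop demand D = ETc × 10 d = 3.7485 × 10 = 37.485 mm
D − Pe = 37.485 − 25.4 = 12.085 mm
Gross irrigation = 12.085 / 0.86 = 14.052 mm
Volume = 14.052 mm × 437.4 ha × 10 = 61463.4 m³

61460 m³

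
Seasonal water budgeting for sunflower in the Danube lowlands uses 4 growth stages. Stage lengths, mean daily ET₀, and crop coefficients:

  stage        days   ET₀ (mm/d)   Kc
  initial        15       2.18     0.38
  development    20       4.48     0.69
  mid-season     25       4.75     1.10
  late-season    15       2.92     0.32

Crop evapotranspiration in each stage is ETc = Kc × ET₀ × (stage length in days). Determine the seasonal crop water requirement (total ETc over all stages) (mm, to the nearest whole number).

initial: 0.38 × 2.18 × 15 = 12.43 mm
development: 0.69 × 4.48 × 20 = 61.82 mm
mid-season: 1.10 × 4.75 × 25 = 130.63 mm
late-season: 0.32 × 2.92 × 15 = 14.02 mm
Seasonal total = 218.90 mm

219 mm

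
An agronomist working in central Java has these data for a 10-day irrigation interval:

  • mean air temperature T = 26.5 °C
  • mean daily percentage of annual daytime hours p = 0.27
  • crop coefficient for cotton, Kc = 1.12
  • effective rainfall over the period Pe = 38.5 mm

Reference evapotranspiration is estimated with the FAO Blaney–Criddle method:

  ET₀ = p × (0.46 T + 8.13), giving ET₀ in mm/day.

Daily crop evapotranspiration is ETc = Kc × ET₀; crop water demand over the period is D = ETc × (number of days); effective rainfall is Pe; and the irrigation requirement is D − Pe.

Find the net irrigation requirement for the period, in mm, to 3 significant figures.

ET₀ = 0.27 × (0.46 × 26.5 + 8.13) = 0.27 × 20.320 = 5.4864 mm/d
ETc = Kc × ET₀ = 1.12 × 5.4864 = 6.1448 mm/d
Crop demand D = ETc × 10 d = 6.1448 × 10 = 61.448 mm
D − Pe = 61.448 − 38.5 = 22.948 mm

22.9 mm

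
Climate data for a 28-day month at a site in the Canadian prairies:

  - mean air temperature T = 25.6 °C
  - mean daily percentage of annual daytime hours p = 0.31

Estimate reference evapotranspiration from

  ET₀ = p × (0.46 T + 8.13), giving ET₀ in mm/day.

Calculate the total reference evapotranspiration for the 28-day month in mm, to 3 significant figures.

173 mm

ET₀ = 0.31 × (0.46 × 25.6 + 8.13) = 0.31 × 19.906 = 6.1709 mm/d
Monthly total = 6.1709 × 28 = 172.785 mm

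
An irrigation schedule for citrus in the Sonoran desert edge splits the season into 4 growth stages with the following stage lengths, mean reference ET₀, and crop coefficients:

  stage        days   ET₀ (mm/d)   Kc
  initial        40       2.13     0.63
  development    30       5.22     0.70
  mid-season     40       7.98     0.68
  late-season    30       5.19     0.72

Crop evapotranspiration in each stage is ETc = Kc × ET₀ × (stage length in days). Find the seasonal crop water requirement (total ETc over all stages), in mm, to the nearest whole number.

initial: 0.63 × 2.13 × 40 = 53.68 mm
development: 0.70 × 5.22 × 30 = 109.62 mm
mid-season: 0.68 × 7.98 × 40 = 217.06 mm
late-season: 0.72 × 5.19 × 30 = 112.10 mm
Seasonal total = 492.46 mm

492 mm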